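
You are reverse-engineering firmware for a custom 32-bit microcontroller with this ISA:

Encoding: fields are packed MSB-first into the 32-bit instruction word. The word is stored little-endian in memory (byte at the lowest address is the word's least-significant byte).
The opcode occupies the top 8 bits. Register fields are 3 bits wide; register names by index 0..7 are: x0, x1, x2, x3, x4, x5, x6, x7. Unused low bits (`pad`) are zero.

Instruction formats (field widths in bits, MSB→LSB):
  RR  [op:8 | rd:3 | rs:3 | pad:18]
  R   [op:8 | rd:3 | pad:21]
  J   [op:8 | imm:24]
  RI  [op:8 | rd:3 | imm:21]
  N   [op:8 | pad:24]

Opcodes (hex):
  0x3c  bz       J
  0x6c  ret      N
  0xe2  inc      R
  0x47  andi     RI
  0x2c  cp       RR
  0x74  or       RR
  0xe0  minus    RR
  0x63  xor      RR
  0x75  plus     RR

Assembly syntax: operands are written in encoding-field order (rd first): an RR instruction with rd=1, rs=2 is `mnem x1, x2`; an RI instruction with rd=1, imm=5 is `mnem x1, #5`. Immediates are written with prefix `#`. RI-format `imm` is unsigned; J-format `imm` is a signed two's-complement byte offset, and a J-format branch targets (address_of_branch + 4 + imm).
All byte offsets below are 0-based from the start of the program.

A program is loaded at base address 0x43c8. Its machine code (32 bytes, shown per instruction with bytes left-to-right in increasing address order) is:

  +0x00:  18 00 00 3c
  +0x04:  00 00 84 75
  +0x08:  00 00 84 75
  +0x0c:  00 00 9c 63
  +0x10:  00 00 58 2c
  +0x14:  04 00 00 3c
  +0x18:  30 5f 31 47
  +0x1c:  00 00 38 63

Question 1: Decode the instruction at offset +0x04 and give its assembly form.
plus x4, x1

off 0x04: read 00 00 84 75 as little → 0x75840000
  op=0x75840000>>24=0x75 ⇒ plus (RR)
  rd: (w>>21)&0x7=0x4 → x4
  rs: (w>>18)&0x7=0x1 → x1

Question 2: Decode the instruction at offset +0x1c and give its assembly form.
xor x1, x6

[1c] 00 00 38 63 → 0x63380000
  op=0x63380000>>24=0x63 ⇒ xor (RR)
  rd@[23:21]=0x1 ⇒ x1
  rs@[20:18]=0x6 ⇒ x6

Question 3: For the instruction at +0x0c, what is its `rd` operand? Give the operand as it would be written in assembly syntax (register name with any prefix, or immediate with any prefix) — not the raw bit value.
x4

+0x0c: 00 00 9c 63 ⇒ word 0x639c0000 (little)
  top 8b → 0x63 → xor [RR]
  rd@[23:21]=0x4 ⇒ x4
  rs@[20:18]=0x7 ⇒ x7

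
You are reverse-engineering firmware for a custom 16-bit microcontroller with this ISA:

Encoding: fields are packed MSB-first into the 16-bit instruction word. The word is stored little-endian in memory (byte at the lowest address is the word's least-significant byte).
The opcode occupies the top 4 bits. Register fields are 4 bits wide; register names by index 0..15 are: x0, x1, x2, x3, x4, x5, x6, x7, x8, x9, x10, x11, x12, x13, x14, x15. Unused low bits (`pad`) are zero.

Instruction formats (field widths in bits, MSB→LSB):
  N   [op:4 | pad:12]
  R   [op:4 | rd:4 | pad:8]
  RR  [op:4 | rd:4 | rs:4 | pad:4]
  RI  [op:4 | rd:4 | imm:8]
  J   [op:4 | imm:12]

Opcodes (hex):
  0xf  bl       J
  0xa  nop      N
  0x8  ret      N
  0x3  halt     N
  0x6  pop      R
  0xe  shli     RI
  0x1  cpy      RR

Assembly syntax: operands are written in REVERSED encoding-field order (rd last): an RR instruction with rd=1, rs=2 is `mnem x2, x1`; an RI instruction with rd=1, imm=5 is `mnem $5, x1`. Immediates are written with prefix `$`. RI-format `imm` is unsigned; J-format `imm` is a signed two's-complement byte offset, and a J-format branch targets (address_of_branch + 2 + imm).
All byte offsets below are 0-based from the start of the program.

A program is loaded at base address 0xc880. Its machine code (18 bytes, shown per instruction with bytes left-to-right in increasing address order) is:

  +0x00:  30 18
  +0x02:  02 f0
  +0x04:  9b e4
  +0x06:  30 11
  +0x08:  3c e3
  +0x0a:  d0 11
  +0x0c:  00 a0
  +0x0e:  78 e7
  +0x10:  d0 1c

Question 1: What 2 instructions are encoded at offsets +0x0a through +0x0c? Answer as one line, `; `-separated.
cpy x13, x1; nop

@+0a  little-endian(d0 11) = 0x11d0
  op=0x11d0>>12=0x1 ⇒ cpy (RR)
  [11:8] rd=1 = x1
  [7:4] rs=13 = x13
@+0c  little-endian(00 a0) = 0xa000
  op=0xa000>>12=0xa ⇒ nop (N)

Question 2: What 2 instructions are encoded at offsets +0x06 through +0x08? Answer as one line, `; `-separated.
@+06  little-endian(30 11) = 0x1130
  op=0x1130>>12=0x1 ⇒ cpy (RR)
  [11:8] rd=1 = x1
  [7:4] rs=3 = x3
@+08  little-endian(3c e3) = 0xe33c
  op=0xe33c>>12=0xe ⇒ shli (RI)
  [11:8] rd=3 = x3
  [7:0] imm=60 = $60

cpy x3, x1; shli $60, x3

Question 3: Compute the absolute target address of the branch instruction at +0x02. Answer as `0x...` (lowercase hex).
+0x02: 02 f0 ⇒ word 0xf002 (little)
  opcode bits[15:12]=0xf: bl/J
  imm@[11:0]=0x2 ⇒ $2
  target = base 0xc880 + off 0x02 + 2 + imm 2 = 0xc886

0xc886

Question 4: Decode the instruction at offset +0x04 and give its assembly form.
shli $155, x4

@+04  little-endian(9b e4) = 0xe49b
  top 4b → 0xe → shli [RI]
  rd@[11:8]=0x4 ⇒ x4
  imm@[7:0]=0x9b ⇒ $155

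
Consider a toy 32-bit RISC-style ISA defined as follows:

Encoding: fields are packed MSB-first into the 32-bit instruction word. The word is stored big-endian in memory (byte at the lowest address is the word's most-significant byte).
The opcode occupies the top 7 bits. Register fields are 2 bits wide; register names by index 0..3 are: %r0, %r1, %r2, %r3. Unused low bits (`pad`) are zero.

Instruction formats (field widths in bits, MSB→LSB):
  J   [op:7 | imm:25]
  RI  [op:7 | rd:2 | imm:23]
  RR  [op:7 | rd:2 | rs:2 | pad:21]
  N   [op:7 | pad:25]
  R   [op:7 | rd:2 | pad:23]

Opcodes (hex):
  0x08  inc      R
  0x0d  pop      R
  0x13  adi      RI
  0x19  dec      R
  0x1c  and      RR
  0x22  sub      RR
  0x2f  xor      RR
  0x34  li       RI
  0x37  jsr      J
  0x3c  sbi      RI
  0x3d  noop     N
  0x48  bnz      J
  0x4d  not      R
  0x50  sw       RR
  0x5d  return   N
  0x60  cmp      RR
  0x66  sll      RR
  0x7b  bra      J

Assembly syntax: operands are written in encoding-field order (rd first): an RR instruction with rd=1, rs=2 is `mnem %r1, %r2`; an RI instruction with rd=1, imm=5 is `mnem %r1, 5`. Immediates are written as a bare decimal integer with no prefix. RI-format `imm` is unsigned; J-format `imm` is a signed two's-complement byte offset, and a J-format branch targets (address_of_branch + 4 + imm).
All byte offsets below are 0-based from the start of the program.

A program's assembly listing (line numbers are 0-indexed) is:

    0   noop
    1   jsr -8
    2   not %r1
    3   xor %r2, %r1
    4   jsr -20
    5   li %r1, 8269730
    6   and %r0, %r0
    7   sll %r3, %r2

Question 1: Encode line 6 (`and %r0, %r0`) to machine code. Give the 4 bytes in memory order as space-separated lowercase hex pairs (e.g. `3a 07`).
line 6 (and): pack op=0x1c:7|rd=0:2|rs=0:2|pad=0:21 = 0x38000000; big→ 38 00 00 00

38 00 00 00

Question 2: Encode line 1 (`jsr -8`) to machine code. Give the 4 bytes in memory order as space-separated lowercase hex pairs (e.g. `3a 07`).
6f ff ff f8

L1: jsr op=0x37:7|imm=-8:25 ⇒ 0x6ffffff8 ⇒ big 6f ff ff f8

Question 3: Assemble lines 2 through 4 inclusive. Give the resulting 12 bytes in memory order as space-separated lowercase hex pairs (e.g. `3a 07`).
9a 80 00 00 5f 20 00 00 6f ff ff ec

L2: not op=0x4d:7|rd=1:2|pad=0:23 ⇒ 0x9a800000 ⇒ big 9a 80 00 00
L3: xor op=0x2f:7|rd=2:2|rs=1:2|pad=0:21 ⇒ 0x5f200000 ⇒ big 5f 20 00 00
L4: jsr op=0x37:7|imm=-20:25 ⇒ 0x6fffffec ⇒ big 6f ff ff ec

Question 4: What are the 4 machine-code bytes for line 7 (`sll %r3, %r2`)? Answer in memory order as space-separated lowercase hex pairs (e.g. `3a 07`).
cd c0 00 00

7. sll fields op=0x66:7|rd=3:2|rs=2:2|pad=0:21 → word cdc00000h → cd c0 00 00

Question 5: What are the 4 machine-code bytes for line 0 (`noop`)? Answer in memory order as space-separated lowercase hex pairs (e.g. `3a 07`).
0. noop fields op=0x3d:7|pad=0:25 → word 7a000000h → 7a 00 00 00

7a 00 00 00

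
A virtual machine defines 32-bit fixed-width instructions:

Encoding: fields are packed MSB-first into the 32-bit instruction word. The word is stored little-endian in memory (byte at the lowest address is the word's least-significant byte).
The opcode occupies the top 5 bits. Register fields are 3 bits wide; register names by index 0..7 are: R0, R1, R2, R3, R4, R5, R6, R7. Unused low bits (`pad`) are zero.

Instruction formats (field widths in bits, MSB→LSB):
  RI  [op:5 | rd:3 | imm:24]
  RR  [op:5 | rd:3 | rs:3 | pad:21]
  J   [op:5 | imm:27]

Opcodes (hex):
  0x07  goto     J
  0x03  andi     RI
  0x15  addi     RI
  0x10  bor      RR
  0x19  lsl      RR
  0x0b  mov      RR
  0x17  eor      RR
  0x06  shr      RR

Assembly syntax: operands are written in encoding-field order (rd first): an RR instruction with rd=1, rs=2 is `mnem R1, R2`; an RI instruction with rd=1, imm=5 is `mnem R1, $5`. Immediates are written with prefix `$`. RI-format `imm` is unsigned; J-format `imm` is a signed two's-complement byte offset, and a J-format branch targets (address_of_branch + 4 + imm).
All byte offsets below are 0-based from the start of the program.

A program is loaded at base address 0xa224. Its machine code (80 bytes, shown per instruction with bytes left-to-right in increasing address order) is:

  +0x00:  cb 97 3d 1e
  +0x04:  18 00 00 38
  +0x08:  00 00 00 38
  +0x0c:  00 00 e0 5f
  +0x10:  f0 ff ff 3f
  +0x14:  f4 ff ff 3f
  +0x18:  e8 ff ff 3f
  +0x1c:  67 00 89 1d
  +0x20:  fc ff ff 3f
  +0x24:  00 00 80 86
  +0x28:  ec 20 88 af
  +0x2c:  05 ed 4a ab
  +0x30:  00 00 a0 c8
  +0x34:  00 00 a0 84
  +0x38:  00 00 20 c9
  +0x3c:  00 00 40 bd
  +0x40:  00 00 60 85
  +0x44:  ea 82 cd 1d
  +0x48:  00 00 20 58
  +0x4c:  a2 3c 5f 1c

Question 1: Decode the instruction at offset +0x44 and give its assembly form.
@+44  little-endian(ea 82 cd 1d) = 0x1dcd82ea
  top 5b → 0x3 → andi [RI]
  [26:24] rd=5 = R5
  [23:0] imm=13468394 = $13468394

andi R5, $13468394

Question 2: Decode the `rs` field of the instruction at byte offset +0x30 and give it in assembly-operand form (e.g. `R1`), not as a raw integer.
+0x30: 00 00 a0 c8 ⇒ word 0xc8a00000 (little)
  op=0xc8a00000>>27=0x19 ⇒ lsl (RR)
  rd: (w>>24)&0x7=0x0 → R0
  rs: (w>>21)&0x7=0x5 → R5

R5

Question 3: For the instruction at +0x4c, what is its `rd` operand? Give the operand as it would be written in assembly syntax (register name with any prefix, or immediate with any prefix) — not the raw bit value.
R4

+0x4c: a2 3c 5f 1c ⇒ word 0x1c5f3ca2 (little)
  op=0x1c5f3ca2>>27=0x3 ⇒ andi (RI)
  [26:24] rd=4 = R4
  [23:0] imm=6241442 = $6241442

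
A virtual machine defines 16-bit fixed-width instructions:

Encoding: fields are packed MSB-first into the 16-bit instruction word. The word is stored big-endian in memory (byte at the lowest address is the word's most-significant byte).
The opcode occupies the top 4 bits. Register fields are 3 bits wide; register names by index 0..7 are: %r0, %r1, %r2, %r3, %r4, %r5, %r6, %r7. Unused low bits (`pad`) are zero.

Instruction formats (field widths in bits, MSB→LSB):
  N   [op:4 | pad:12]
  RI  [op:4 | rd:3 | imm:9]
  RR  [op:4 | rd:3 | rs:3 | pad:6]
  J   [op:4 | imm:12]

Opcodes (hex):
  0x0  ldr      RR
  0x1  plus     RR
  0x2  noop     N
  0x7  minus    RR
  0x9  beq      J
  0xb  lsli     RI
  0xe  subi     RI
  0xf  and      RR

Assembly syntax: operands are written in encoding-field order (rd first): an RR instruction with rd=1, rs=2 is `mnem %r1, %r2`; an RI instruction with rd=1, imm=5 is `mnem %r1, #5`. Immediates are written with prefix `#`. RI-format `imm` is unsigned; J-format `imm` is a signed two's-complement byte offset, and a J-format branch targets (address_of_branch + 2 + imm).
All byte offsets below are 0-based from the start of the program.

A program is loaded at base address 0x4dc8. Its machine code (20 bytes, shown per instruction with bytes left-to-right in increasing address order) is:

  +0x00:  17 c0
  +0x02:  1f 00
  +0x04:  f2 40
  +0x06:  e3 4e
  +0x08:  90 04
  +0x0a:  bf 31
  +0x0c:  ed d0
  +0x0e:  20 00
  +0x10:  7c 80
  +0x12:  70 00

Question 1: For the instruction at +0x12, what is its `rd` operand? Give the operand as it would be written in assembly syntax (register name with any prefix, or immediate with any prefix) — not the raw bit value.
off 0x12: read 70 00 as big → 0x7000
  op=0x7000>>12=0x7 ⇒ minus (RR)
  rd: (w>>9)&0x7=0x0 → %r0
  rs: (w>>6)&0x7=0x0 → %r0

%r0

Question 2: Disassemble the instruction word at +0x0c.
off 0x0c: read ed d0 as big → 0xedd0
  opcode bits[15:12]=0xe: subi/RI
  rd: (w>>9)&0x7=0x6 → %r6
  imm: (w>>0)&0x1ff=0x1d0 → #464

subi %r6, #464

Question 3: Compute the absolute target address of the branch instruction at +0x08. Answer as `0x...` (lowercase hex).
off 0x08: read 90 04 as big → 0x9004
  opcode bits[15:12]=0x9: beq/J
  [11:0] imm=4 = #4
  target = base 0x4dc8 + off 0x08 + 2 + imm 4 = 0x4dd6

0x4dd6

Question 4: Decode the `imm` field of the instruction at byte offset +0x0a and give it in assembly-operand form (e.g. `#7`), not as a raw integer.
#305

off 0x0a: read bf 31 as big → 0xbf31
  top 4b → 0xb → lsli [RI]
  rd@[11:9]=0x7 ⇒ %r7
  imm@[8:0]=0x131 ⇒ #305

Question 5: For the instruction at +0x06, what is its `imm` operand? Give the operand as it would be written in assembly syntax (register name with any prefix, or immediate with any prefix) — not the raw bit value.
off 0x06: read e3 4e as big → 0xe34e
  opcode bits[15:12]=0xe: subi/RI
  rd@[11:9]=0x1 ⇒ %r1
  imm@[8:0]=0x14e ⇒ #334

#334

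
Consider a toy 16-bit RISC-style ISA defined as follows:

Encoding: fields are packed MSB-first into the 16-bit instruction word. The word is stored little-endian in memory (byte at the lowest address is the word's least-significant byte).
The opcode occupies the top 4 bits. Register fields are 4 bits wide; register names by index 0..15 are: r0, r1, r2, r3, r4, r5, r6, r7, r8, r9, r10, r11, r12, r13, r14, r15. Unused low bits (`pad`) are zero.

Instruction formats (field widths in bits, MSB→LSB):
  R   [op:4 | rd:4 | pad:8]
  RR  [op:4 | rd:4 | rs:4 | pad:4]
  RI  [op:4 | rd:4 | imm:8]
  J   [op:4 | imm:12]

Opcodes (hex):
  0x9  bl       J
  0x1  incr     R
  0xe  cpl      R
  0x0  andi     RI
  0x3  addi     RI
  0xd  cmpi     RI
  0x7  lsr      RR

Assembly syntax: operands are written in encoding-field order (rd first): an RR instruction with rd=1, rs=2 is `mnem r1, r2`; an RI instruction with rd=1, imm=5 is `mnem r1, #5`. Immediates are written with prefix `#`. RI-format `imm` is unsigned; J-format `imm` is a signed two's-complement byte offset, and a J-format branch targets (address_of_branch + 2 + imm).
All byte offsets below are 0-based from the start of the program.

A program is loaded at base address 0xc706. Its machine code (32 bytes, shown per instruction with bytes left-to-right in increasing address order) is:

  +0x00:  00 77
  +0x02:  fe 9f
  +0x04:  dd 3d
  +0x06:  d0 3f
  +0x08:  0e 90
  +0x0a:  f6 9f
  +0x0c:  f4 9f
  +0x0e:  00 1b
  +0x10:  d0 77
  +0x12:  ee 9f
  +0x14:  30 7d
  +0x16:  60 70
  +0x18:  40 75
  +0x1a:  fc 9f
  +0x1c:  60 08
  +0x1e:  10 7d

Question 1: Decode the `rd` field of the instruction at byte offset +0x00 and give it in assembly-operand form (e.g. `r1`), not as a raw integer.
r7

+0x00: 00 77 ⇒ word 0x7700 (little)
  top 4b → 0x7 → lsr [RR]
  rd: (w>>8)&0xf=0x7 → r7
  rs: (w>>4)&0xf=0x0 → r0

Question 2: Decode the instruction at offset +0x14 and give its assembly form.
@+14  little-endian(30 7d) = 0x7d30
  op=0x7d30>>12=0x7 ⇒ lsr (RR)
  rd@[11:8]=0xd ⇒ r13
  rs@[7:4]=0x3 ⇒ r3

lsr r13, r3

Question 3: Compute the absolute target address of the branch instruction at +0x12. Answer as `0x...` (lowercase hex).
0xc708

off 0x12: read ee 9f as little → 0x9fee
  opcode bits[15:12]=0x9: bl/J
  [11:0] imm=4078 (s12→-18) = #-18
  target = base 0xc706 + off 0x12 + 2 + imm -18 = 0xc708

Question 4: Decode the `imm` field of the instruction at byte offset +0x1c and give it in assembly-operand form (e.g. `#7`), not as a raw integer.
[1c] 60 08 → 0x0860
  opcode bits[15:12]=0x0: andi/RI
  rd@[11:8]=0x8 ⇒ r8
  imm@[7:0]=0x60 ⇒ #96

#96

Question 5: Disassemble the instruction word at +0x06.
[06] d0 3f → 0x3fd0
  op=0x3fd0>>12=0x3 ⇒ addi (RI)
  rd: (w>>8)&0xf=0xf → r15
  imm: (w>>0)&0xff=0xd0 → #208

addi r15, #208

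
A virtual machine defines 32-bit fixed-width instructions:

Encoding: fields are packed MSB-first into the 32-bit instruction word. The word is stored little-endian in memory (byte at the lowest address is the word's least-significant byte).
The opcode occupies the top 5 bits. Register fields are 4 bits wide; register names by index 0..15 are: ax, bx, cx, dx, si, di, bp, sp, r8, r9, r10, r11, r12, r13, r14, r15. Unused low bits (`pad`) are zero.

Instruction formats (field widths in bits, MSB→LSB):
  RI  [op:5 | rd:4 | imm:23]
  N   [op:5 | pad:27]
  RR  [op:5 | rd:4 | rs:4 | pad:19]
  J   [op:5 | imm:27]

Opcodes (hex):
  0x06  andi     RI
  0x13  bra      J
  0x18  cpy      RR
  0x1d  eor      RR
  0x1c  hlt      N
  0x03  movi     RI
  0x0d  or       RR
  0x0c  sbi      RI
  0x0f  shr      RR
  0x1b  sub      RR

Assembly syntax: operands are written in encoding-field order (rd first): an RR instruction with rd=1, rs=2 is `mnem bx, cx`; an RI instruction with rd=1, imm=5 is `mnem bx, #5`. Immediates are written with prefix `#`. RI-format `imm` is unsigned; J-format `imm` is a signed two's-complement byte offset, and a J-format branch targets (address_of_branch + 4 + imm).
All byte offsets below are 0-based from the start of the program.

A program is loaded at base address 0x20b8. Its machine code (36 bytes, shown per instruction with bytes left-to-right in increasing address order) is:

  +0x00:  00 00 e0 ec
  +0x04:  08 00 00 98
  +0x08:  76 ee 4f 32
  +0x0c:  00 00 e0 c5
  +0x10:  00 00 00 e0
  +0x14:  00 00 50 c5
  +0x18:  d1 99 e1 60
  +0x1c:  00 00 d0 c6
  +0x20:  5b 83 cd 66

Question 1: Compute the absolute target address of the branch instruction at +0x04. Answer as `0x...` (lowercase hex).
0x20c8

[04] 08 00 00 98 → 0x98000008
  top 5b → 0x13 → bra [J]
  imm@[26:0]=0x8 ⇒ #8
  target = base 0x20b8 + off 0x04 + 4 + imm 8 = 0x20c8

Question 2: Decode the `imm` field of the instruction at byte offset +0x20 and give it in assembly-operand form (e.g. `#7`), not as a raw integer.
#5079899

+0x20: 5b 83 cd 66 ⇒ word 0x66cd835b (little)
  top 5b → 0xc → sbi [RI]
  rd: (w>>23)&0xf=0xd → r13
  imm: (w>>0)&0x7fffff=0x4d835b → #5079899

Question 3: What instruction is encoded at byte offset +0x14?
off 0x14: read 00 00 50 c5 as little → 0xc5500000
  opcode bits[31:27]=0x18: cpy/RR
  [26:23] rd=10 = r10
  [22:19] rs=10 = r10

cpy r10, r10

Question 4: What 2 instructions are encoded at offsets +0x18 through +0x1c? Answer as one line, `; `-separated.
off 0x18: read d1 99 e1 60 as little → 0x60e199d1
  opcode bits[31:27]=0xc: sbi/RI
  rd@[26:23]=0x1 ⇒ bx
  imm@[22:0]=0x6199d1 ⇒ #6396369
off 0x1c: read 00 00 d0 c6 as little → 0xc6d00000
  opcode bits[31:27]=0x18: cpy/RR
  rd@[26:23]=0xd ⇒ r13
  rs@[22:19]=0xa ⇒ r10

sbi bx, #6396369; cpy r13, r10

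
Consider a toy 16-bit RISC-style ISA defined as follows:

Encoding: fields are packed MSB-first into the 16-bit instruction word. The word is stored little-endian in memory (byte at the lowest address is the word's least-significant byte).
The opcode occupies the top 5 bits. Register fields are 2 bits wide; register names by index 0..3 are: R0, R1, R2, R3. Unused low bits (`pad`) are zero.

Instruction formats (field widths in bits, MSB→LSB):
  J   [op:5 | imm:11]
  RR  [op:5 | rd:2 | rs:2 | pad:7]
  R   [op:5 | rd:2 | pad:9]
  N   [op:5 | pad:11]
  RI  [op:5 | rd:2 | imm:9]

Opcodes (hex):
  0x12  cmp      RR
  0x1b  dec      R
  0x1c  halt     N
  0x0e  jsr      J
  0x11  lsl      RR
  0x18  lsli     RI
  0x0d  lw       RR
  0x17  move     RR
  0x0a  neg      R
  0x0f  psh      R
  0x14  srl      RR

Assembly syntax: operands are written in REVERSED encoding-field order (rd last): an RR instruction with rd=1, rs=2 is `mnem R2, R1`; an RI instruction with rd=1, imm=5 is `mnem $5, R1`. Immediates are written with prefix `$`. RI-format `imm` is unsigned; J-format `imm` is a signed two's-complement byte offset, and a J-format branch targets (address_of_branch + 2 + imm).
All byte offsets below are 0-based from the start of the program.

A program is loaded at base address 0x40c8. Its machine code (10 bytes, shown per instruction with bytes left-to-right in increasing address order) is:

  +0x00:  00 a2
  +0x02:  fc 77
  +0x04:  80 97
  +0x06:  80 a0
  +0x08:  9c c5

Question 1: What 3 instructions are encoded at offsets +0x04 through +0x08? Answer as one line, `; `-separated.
cmp R3, R3; srl R1, R0; lsli $412, R2

+0x04: 80 97 ⇒ word 0x9780 (little)
  opcode bits[15:11]=0x12: cmp/RR
  [10:9] rd=3 = R3
  [8:7] rs=3 = R3
+0x06: 80 a0 ⇒ word 0xa080 (little)
  opcode bits[15:11]=0x14: srl/RR
  [10:9] rd=0 = R0
  [8:7] rs=1 = R1
+0x08: 9c c5 ⇒ word 0xc59c (little)
  opcode bits[15:11]=0x18: lsli/RI
  [10:9] rd=2 = R2
  [8:0] imm=412 = $412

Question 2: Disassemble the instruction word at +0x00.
srl R0, R1

@+00  little-endian(00 a2) = 0xa200
  top 5b → 0x14 → srl [RR]
  rd@[10:9]=0x1 ⇒ R1
  rs@[8:7]=0x0 ⇒ R0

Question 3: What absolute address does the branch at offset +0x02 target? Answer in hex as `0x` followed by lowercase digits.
+0x02: fc 77 ⇒ word 0x77fc (little)
  op=0x77fc>>11=0xe ⇒ jsr (J)
  imm: (w>>0)&0x7ff=0x7fc (s11→-4) → $-4
  target = base 0x40c8 + off 0x02 + 2 + imm -4 = 0x40c8

0x40c8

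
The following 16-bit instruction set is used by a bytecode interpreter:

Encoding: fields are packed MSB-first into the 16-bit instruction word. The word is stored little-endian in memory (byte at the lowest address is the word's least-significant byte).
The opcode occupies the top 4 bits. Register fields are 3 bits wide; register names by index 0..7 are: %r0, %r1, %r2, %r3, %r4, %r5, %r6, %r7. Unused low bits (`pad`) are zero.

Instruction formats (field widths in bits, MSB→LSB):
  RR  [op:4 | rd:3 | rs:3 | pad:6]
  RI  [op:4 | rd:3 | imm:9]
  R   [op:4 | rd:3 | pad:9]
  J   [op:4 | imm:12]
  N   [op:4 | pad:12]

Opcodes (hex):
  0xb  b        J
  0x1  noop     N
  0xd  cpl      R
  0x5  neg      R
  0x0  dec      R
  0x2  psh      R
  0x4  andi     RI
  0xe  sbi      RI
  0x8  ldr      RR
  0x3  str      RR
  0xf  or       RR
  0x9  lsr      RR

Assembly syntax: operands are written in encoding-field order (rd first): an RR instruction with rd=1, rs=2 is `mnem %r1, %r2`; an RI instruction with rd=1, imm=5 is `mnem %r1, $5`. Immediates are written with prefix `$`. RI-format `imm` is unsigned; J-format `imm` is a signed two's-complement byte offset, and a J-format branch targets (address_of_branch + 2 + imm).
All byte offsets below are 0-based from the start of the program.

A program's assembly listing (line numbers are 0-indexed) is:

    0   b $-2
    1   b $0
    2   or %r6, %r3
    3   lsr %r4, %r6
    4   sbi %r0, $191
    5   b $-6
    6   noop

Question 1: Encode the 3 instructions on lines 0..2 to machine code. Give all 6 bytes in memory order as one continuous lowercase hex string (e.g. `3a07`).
febf00b0c0fc

0. b fields op=0xb:4|imm=-2:12 → word bffeh → fe bf
1. b fields op=0xb:4|imm=0:12 → word b000h → 00 b0
2. or fields op=0xf:4|rd=6:3|rs=3:3|pad=0:6 → word fcc0h → c0 fc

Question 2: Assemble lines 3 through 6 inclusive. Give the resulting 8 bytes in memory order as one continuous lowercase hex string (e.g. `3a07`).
8099bfe0fabf0010

L3: lsr op=0x9:4|rd=4:3|rs=6:3|pad=0:6 ⇒ 0x9980 ⇒ little 80 99
L4: sbi op=0xe:4|rd=0:3|imm=191:9 ⇒ 0xe0bf ⇒ little bf e0
L5: b op=0xb:4|imm=-6:12 ⇒ 0xbffa ⇒ little fa bf
L6: noop op=0x1:4|pad=0:12 ⇒ 0x1000 ⇒ little 00 10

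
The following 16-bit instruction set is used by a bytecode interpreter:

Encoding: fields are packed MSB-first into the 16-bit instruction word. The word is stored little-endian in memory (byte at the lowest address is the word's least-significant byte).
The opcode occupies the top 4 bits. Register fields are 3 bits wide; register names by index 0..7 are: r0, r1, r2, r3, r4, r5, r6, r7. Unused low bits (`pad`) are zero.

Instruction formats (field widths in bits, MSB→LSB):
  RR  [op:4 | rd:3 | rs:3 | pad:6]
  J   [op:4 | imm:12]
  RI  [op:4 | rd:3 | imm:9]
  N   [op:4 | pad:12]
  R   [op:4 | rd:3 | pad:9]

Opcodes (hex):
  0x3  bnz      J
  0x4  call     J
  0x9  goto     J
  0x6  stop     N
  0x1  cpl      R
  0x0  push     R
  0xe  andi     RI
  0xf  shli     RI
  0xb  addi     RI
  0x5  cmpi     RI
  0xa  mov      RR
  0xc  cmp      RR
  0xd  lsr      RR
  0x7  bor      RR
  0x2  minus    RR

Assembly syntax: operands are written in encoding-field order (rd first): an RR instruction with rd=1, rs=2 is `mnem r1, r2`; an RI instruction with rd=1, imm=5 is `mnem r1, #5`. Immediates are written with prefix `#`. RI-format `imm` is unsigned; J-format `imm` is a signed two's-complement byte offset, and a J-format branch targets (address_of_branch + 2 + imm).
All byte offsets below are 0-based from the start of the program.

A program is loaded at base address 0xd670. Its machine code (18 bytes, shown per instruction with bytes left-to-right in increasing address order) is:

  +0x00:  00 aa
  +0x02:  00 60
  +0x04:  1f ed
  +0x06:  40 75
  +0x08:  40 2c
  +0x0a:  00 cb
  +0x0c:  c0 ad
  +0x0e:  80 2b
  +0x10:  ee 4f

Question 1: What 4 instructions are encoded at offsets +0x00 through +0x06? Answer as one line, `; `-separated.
mov r5, r0; stop; andi r6, #287; bor r2, r5

+0x00: 00 aa ⇒ word 0xaa00 (little)
  opcode bits[15:12]=0xa: mov/RR
  [11:9] rd=5 = r5
  [8:6] rs=0 = r0
+0x02: 00 60 ⇒ word 0x6000 (little)
  opcode bits[15:12]=0x6: stop/N
+0x04: 1f ed ⇒ word 0xed1f (little)
  opcode bits[15:12]=0xe: andi/RI
  [11:9] rd=6 = r6
  [8:0] imm=287 = #287
+0x06: 40 75 ⇒ word 0x7540 (little)
  opcode bits[15:12]=0x7: bor/RR
  [11:9] rd=2 = r2
  [8:6] rs=5 = r5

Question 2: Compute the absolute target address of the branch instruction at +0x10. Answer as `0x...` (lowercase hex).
@+10  little-endian(ee 4f) = 0x4fee
  op=0x4fee>>12=0x4 ⇒ call (J)
  imm: (w>>0)&0xfff=0xfee (s12→-18) → #-18
  target = base 0xd670 + off 0x10 + 2 + imm -18 = 0xd670

0xd670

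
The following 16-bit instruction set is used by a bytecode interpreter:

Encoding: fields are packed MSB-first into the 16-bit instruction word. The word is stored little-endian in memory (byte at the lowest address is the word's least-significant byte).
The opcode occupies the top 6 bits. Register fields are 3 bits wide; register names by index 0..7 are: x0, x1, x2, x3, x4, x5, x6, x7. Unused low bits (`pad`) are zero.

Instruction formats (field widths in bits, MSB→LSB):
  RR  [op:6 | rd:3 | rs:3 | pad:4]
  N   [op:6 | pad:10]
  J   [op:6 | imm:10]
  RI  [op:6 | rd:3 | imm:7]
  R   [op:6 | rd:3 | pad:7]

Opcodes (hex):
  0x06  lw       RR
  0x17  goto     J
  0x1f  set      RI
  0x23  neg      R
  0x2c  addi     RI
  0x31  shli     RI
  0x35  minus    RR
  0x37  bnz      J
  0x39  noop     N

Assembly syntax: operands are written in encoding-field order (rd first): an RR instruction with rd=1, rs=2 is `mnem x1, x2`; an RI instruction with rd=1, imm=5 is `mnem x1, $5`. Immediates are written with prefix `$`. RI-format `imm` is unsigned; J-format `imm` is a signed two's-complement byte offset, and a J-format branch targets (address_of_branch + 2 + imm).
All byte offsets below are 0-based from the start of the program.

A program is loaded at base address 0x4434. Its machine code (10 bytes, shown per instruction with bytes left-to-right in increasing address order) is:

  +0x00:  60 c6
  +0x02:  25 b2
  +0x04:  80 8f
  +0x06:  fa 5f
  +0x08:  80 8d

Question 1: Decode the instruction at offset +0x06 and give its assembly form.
goto $-6

[06] fa 5f → 0x5ffa
  top 6b → 0x17 → goto [J]
  imm@[9:0]=0x3fa (s10→-6) ⇒ $-6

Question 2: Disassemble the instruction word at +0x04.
@+04  little-endian(80 8f) = 0x8f80
  op=0x8f80>>10=0x23 ⇒ neg (R)
  rd: (w>>7)&0x7=0x7 → x7

neg x7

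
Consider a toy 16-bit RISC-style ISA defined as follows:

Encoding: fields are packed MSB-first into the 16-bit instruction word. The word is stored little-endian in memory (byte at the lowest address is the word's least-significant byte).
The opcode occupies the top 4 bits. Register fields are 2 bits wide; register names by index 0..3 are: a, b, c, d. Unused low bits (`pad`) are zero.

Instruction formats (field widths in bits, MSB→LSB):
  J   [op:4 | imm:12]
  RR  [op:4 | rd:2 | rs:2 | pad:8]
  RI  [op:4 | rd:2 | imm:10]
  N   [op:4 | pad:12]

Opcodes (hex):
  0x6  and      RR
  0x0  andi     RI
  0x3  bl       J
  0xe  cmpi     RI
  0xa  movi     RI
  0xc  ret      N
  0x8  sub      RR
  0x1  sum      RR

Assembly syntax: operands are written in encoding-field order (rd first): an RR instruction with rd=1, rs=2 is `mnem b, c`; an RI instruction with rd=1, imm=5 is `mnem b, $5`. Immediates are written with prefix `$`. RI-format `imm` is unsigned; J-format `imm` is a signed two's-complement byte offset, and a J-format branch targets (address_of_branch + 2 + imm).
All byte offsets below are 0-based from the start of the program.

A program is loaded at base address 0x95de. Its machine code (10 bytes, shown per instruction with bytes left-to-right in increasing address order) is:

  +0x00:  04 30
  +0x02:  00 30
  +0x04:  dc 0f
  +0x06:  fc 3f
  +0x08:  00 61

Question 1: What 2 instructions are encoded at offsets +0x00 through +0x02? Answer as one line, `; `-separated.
@+00  little-endian(04 30) = 0x3004
  opcode bits[15:12]=0x3: bl/J
  imm@[11:0]=0x4 ⇒ $4
@+02  little-endian(00 30) = 0x3000
  opcode bits[15:12]=0x3: bl/J
  imm@[11:0]=0x0 ⇒ $0

bl $4; bl $0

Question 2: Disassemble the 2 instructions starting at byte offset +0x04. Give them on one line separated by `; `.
andi d, $988; bl $-4

@+04  little-endian(dc 0f) = 0x0fdc
  op=0x0fdc>>12=0x0 ⇒ andi (RI)
  rd@[11:10]=0x3 ⇒ d
  imm@[9:0]=0x3dc ⇒ $988
@+06  little-endian(fc 3f) = 0x3ffc
  op=0x3ffc>>12=0x3 ⇒ bl (J)
  imm@[11:0]=0xffc (s12→-4) ⇒ $-4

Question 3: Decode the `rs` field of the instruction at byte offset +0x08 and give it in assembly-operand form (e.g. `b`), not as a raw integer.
@+08  little-endian(00 61) = 0x6100
  op=0x6100>>12=0x6 ⇒ and (RR)
  rd@[11:10]=0x0 ⇒ a
  rs@[9:8]=0x1 ⇒ b

b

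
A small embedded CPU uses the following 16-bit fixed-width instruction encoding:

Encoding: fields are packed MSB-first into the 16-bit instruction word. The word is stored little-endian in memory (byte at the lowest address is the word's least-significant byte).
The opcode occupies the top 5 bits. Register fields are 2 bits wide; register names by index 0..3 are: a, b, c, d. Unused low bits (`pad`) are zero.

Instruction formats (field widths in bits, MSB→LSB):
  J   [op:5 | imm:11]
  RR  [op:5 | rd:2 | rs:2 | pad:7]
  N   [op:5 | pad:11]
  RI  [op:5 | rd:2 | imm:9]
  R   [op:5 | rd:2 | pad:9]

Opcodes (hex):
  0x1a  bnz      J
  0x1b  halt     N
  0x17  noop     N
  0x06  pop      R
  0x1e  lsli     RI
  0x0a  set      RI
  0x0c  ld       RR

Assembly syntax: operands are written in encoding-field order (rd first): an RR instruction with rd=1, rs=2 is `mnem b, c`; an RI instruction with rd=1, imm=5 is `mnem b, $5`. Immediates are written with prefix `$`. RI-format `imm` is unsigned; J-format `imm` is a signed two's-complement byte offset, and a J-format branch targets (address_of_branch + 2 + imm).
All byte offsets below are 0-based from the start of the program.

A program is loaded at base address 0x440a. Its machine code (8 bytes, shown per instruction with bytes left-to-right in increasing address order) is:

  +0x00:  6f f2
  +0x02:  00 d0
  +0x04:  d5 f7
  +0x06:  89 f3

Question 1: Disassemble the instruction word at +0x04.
lsli d, $469

@+04  little-endian(d5 f7) = 0xf7d5
  top 5b → 0x1e → lsli [RI]
  rd: (w>>9)&0x3=0x3 → d
  imm: (w>>0)&0x1ff=0x1d5 → $469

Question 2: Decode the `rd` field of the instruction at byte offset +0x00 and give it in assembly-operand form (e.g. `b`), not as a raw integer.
b

@+00  little-endian(6f f2) = 0xf26f
  opcode bits[15:11]=0x1e: lsli/RI
  rd@[10:9]=0x1 ⇒ b
  imm@[8:0]=0x6f ⇒ $111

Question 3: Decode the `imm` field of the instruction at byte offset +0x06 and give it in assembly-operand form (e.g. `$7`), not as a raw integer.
+0x06: 89 f3 ⇒ word 0xf389 (little)
  opcode bits[15:11]=0x1e: lsli/RI
  rd@[10:9]=0x1 ⇒ b
  imm@[8:0]=0x189 ⇒ $393

$393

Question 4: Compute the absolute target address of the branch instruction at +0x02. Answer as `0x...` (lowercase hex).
0x440e

off 0x02: read 00 d0 as little → 0xd000
  opcode bits[15:11]=0x1a: bnz/J
  imm@[10:0]=0x0 ⇒ $0
  target = base 0x440a + off 0x02 + 2 + imm 0 = 0x440e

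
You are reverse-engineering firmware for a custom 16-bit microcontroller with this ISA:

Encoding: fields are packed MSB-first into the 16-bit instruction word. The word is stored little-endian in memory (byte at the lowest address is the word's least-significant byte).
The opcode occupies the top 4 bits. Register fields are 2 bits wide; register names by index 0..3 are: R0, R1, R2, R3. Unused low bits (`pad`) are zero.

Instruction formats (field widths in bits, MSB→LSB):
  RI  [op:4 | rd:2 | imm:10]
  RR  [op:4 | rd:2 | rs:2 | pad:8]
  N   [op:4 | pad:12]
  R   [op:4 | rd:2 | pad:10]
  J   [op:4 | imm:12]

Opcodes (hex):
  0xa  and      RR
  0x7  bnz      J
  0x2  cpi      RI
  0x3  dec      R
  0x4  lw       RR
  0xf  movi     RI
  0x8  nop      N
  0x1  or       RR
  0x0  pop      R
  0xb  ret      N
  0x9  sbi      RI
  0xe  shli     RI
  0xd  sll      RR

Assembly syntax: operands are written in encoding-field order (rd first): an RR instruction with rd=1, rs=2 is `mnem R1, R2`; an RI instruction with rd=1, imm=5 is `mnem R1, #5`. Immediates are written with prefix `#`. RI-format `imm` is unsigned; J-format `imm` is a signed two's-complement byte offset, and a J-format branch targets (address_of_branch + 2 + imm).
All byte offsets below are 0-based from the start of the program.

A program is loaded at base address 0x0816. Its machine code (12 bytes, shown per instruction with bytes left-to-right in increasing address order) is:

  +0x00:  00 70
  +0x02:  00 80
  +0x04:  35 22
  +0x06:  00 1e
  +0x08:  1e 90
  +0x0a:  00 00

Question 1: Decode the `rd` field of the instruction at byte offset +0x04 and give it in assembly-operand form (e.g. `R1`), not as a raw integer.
R0

+0x04: 35 22 ⇒ word 0x2235 (little)
  op=0x2235>>12=0x2 ⇒ cpi (RI)
  rd@[11:10]=0x0 ⇒ R0
  imm@[9:0]=0x235 ⇒ #565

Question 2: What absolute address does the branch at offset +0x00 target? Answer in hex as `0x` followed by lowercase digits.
+0x00: 00 70 ⇒ word 0x7000 (little)
  top 4b → 0x7 → bnz [J]
  [11:0] imm=0 = #0
  target = base 0x0816 + off 0x00 + 2 + imm 0 = 0x0818

0x0818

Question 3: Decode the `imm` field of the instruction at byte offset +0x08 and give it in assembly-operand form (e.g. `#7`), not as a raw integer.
+0x08: 1e 90 ⇒ word 0x901e (little)
  op=0x901e>>12=0x9 ⇒ sbi (RI)
  rd@[11:10]=0x0 ⇒ R0
  imm@[9:0]=0x1e ⇒ #30

#30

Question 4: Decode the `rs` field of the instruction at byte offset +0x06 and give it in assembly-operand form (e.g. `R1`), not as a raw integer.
off 0x06: read 00 1e as little → 0x1e00
  opcode bits[15:12]=0x1: or/RR
  rd@[11:10]=0x3 ⇒ R3
  rs@[9:8]=0x2 ⇒ R2

R2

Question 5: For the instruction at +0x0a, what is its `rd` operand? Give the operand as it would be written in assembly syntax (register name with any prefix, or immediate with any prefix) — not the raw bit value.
[0a] 00 00 → 0x0000
  top 4b → 0x0 → pop [R]
  [11:10] rd=0 = R0

R0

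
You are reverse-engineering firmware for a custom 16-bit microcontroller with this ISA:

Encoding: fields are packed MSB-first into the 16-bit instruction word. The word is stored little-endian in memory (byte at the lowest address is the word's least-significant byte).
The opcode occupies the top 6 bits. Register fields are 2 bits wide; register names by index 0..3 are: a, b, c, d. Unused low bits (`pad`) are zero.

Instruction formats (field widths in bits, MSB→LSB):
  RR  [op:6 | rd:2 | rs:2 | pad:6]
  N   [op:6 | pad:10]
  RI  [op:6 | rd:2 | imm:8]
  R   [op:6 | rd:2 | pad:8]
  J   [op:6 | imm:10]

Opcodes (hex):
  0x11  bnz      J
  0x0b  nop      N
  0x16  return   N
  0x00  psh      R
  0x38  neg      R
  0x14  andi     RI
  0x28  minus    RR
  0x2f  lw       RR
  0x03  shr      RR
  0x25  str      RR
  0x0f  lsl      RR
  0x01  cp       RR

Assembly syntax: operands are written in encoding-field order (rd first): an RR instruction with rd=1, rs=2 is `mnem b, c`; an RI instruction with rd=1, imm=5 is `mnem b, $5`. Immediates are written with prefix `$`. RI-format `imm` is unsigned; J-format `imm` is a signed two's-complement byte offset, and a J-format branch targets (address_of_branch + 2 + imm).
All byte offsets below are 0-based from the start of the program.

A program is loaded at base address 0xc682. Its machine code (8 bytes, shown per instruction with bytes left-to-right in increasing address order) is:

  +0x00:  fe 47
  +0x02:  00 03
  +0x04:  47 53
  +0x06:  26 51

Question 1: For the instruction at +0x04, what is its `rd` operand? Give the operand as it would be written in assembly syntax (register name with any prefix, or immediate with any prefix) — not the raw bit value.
off 0x04: read 47 53 as little → 0x5347
  top 6b → 0x14 → andi [RI]
  rd: (w>>8)&0x3=0x3 → d
  imm: (w>>0)&0xff=0x47 → $71

d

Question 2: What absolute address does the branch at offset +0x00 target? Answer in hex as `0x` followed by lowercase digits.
0xc682

[00] fe 47 → 0x47fe
  top 6b → 0x11 → bnz [J]
  [9:0] imm=1022 (s10→-2) = $-2
  target = base 0xc682 + off 0x00 + 2 + imm -2 = 0xc682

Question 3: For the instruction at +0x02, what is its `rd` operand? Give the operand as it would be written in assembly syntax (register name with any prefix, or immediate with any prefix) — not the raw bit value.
[02] 00 03 → 0x0300
  op=0x0300>>10=0x0 ⇒ psh (R)
  rd: (w>>8)&0x3=0x3 → d

d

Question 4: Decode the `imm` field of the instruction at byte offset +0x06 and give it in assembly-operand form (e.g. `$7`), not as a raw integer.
+0x06: 26 51 ⇒ word 0x5126 (little)
  top 6b → 0x14 → andi [RI]
  [9:8] rd=1 = b
  [7:0] imm=38 = $38

$38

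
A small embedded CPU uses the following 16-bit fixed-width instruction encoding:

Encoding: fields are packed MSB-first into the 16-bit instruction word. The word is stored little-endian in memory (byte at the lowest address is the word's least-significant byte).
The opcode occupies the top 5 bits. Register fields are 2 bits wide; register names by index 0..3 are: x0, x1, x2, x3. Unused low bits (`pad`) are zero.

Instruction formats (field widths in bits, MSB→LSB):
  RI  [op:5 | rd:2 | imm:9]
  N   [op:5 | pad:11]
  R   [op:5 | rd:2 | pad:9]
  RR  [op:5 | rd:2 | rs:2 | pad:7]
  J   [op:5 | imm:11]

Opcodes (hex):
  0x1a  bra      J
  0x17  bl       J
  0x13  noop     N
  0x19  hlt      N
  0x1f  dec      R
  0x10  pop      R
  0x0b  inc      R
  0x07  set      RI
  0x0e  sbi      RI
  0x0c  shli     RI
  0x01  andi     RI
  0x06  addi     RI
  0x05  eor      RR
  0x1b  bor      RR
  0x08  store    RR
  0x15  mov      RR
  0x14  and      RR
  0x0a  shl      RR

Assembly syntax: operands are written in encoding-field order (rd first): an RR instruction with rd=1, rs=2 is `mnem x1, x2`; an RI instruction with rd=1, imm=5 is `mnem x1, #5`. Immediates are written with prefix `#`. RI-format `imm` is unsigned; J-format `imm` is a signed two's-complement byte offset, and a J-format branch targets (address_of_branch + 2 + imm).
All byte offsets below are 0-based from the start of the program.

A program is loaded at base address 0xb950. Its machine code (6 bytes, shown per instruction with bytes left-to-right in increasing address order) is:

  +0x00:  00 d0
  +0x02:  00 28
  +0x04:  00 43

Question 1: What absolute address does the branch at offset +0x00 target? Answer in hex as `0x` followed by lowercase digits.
+0x00: 00 d0 ⇒ word 0xd000 (little)
  op=0xd000>>11=0x1a ⇒ bra (J)
  [10:0] imm=0 = #0
  target = base 0xb950 + off 0x00 + 2 + imm 0 = 0xb952

0xb952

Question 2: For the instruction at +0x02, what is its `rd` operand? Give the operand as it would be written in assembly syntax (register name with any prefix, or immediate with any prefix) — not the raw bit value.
x0

[02] 00 28 → 0x2800
  op=0x2800>>11=0x5 ⇒ eor (RR)
  [10:9] rd=0 = x0
  [8:7] rs=0 = x0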